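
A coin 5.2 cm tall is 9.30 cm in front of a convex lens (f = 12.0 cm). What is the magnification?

m = +4.44

1/d_i = 1/f − 1/d_o = 1/(12.00) − 1/(9.30) = -0.02419, so d_i = -41.33 cm.
m = −d_i/d_o = −(-41.33)/(9.30) = +4.44.
The image is virtual, upright and enlarged, on the same side as the object.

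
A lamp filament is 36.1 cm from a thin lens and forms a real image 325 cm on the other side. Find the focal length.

Real image ⇒ d_i = +325 cm.
1/f = 1/d_o + 1/d_i = 1/(36.1) + 1/(325) = 0.03078, so f = 32.5 cm.
Since f is positive, the thin lens is converging.

f = 32.5 cm (converging)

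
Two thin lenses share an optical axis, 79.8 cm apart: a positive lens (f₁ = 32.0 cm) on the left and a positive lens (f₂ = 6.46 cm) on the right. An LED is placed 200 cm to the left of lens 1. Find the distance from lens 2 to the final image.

7.64 cm

Lens 1: 1/d_i1 = 1/f₁ − 1/d_o1 = 1/(32.0) − 1/(200) = 0.02625, so d_i1 = 38.10 cm.
The intermediate image is 38.10 cm to the right of lens 1, which is 79.8 − (38.10) = 41.70 cm to the left of lens 2, so d_o2 = +41.70 cm.
Lens 2: 1/d_i2 = 1/f₂ − 1/d_o2 = 1/(6.46) − 1/(41.70) = 0.1308, so d_i2 = 7.64 cm.
The final image is real, 7.64 cm to the right of lens 2 (overall magnification ≈ 0.035).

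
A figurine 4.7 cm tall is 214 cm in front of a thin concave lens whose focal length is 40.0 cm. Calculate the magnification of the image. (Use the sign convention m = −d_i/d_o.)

For a concave lens, f = -40.0 cm.
1/d_i = 1/f − 1/d_o = 1/(-40.00) − 1/(214) = -0.02967, so d_i = -33.70 cm.
m = −d_i/d_o = −(-33.70)/(214) = +0.157.
The image is virtual, upright and reduced, on the same side as the object.

m = +0.157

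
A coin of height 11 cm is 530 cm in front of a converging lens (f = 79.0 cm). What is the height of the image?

1/d_i = 1/f − 1/d_o = 1/(79.00) − 1/(530) = 0.01077, so d_i = 92.84 cm.
m = −d_i/d_o = -0.1752.
|h_i| = |m|·h_o = 0.1752 × 11 = 1.93 cm. The image is real, inverted and reduced, on the far side of the lens.

1.93 cm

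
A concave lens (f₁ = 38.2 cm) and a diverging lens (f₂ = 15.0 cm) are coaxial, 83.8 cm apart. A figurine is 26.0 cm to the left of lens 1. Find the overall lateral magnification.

f₁ = −38.2 cm (diverging).
Lens 1: 1/d_i1 = 1/(-38.2) − 1/(26.0) = -0.06464, so d_i1 = -15.47 cm; m₁ = −d_i1/d_o1 = +0.5950.
d_o2 = 83.8 − (-15.47) = 99.27 cm.
f₂ = −15.0 cm (diverging).
Lens 2: 1/d_i2 = 1/(-15.0) − 1/(99.27) = -0.07674, so d_i2 = -13.03 cm; m₂ = −d_i2/d_o2 = +0.1313.
m = m₁·m₂ = (+0.5950)(+0.1313) = +0.0781.

m = +0.0781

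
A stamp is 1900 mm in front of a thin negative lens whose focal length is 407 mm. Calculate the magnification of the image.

m = +0.176

For a negative lens, f = -407 mm.
1/d_i = 1/f − 1/d_o = 1/(-407.0) − 1/(1900) = -0.002983, so d_i = -335.2 mm.
m = −d_i/d_o = −(-335.2)/(1900) = +0.176.
The image is virtual, upright and reduced, on the same side as the object.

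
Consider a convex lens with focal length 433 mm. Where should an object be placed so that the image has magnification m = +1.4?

124 mm

m = −d_i/d_o ⇒ d_i = −m·d_o.
1/f = 1/d_o + 1/d_i = 1/d_o − 1/(m·d_o) = (1 − 1/m)/d_o, so d_o = f(1 − 1/m) = (433.0)(1 − 1/(+1.4)) = 124 mm.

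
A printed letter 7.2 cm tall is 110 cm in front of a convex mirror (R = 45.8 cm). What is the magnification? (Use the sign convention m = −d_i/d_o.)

m = +0.172

f = R/2 = 45.8/2 = 22.90 cm; for a convex mirror, f = -22.90 cm.
1/d_i = 1/f − 1/d_o = 1/(-22.90) − 1/(110) = -0.05276, so d_i = -18.95 cm.
m = −d_i/d_o = −(-18.95)/(110) = +0.172.
The image is virtual, upright and reduced, behind the mirror.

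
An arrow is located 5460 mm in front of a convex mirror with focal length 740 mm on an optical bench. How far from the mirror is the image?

For a convex mirror, f = -740 mm.
Mirror equation: 1/d_i = 1/f − 1/d_o = 1/(-740.0) − 1/(5460) = -0.001351 − 0.0001832 = -0.001535, so d_i = -652 mm.
The image is virtual, upright and reduced, behind the mirror.

652 mm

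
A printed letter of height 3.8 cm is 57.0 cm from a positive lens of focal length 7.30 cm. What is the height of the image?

0.558 cm

1/d_i = 1/f − 1/d_o = 1/(7.300) − 1/(57.0) = 0.1194, so d_i = 8.372 cm.
m = −d_i/d_o = -0.1469.
|h_i| = |m|·h_o = 0.1469 × 3.8 = 0.558 cm. The image is real, inverted and reduced, on the far side of the lens.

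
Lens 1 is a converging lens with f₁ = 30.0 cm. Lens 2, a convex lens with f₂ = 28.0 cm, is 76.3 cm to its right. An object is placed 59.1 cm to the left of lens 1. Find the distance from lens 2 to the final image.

34.1 cm

Lens 1: 1/d_i1 = 1/f₁ − 1/d_o1 = 1/(30.0) − 1/(59.1) = 0.01641, so d_i1 = 60.93 cm.
The intermediate image is 60.93 cm to the right of lens 1, which is 76.3 − (60.93) = 15.37 cm to the left of lens 2, so d_o2 = +15.37 cm.
Lens 2: 1/d_i2 = 1/f₂ − 1/d_o2 = 1/(28.0) − 1/(15.37) = -0.02935, so d_i2 = -34.1 cm.
The final image is virtual, 34.1 cm to the left of lens 2 (overall magnification ≈ -2.3).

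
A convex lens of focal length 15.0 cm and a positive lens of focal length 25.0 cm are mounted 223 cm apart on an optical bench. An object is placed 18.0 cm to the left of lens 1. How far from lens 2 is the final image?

30.8 cm

Lens 1: 1/d_i1 = 1/f₁ − 1/d_o1 = 1/(15.0) − 1/(18.0) = 0.01111, so d_i1 = 90.00 cm.
The intermediate image is 90.00 cm to the right of lens 1, which is 223 − (90.00) = 133.0 cm to the left of lens 2, so d_o2 = +133.0 cm.
Lens 2: 1/d_i2 = 1/f₂ − 1/d_o2 = 1/(25.0) − 1/(133.0) = 0.03248, so d_i2 = 30.8 cm.
The final image is real, 30.8 cm to the right of lens 2 (overall magnification ≈ 1.2).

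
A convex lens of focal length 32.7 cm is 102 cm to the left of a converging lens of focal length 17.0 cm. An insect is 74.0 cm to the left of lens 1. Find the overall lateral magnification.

m = +0.510

Lens 1: 1/d_i1 = 1/(32.7) − 1/(74.0) = 0.01707, so d_i1 = 58.59 cm; m₁ = −d_i1/d_o1 = -0.7918.
d_o2 = 102 − (58.59) = 43.41 cm.
Lens 2: 1/d_i2 = 1/(17.0) − 1/(43.41) = 0.03579, so d_i2 = 27.94 cm; m₂ = −d_i2/d_o2 = -0.6437.
m = m₁·m₂ = (-0.7918)(-0.6437) = +0.510.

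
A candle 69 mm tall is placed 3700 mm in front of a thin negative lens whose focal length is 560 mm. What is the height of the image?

For a negative lens, f = -560 mm.
1/d_i = 1/f − 1/d_o = 1/(-560.0) − 1/(3700) = -0.002056, so d_i = -486.4 mm.
m = −d_i/d_o = +0.1315.
|h_i| = |m|·h_o = 0.1315 × 69 = 9.07 mm. The image is virtual, upright and reduced, on the same side as the object.

9.07 mm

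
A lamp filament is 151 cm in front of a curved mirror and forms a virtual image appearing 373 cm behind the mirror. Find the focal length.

f = 254 cm (concave)

Virtual image ⇒ d_i = −373 cm.
1/f = 1/d_o + 1/d_i = 1/(151) + 1/(-373) = 0.003942, so f = 254 cm.
Since f is positive, the curved mirror is concave.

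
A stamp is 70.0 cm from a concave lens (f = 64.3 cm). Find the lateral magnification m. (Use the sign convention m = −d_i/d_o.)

m = +0.479

For a concave lens, f = -64.3 cm.
1/d_i = 1/f − 1/d_o = 1/(-64.30) − 1/(70.0) = -0.02984, so d_i = -33.51 cm.
m = −d_i/d_o = −(-33.51)/(70.0) = +0.479.
The image is virtual, upright and reduced, on the same side as the object.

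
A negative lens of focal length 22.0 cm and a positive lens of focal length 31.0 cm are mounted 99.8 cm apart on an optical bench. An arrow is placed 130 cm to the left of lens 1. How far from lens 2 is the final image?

42.0 cm

Lens 1 is diverging, so f₁ = −22.0 cm.
Lens 1: 1/d_i1 = 1/f₁ − 1/d_o1 = 1/(-22.0) − 1/(130) = -0.05315, so d_i1 = -18.82 cm.
The intermediate image is 18.82 cm to the left of lens 1 (virtual), which is 99.8 − (-18.82) = 118.6 cm to the left of lens 2, so d_o2 = +118.6 cm.
Lens 2: 1/d_i2 = 1/f₂ − 1/d_o2 = 1/(31.0) − 1/(118.6) = 0.02383, so d_i2 = 42.0 cm.
The final image is real, 42.0 cm to the right of lens 2 (overall magnification ≈ -0.051).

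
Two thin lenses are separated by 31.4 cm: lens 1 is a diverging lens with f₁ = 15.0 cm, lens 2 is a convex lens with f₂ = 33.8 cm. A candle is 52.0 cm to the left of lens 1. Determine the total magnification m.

f₁ = −15.0 cm (diverging).
Lens 1: 1/d_i1 = 1/(-15.0) − 1/(52.0) = -0.08590, so d_i1 = -11.64 cm; m₁ = −d_i1/d_o1 = +0.2238.
d_o2 = 31.4 − (-11.64) = 43.04 cm.
Lens 2: 1/d_i2 = 1/(33.8) − 1/(43.04) = 0.006352, so d_i2 = 157.4 cm; m₂ = −d_i2/d_o2 = -3.658.
m = m₁·m₂ = (+0.2238)(-3.658) = -0.819.

m = -0.819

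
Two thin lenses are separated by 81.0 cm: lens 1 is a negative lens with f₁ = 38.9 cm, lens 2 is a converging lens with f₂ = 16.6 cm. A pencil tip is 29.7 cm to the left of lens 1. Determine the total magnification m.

f₁ = −38.9 cm (diverging).
Lens 1: 1/d_i1 = 1/(-38.9) − 1/(29.7) = -0.05938, so d_i1 = -16.84 cm; m₁ = −d_i1/d_o1 = +0.5670.
d_o2 = 81.0 − (-16.84) = 97.84 cm.
Lens 2: 1/d_i2 = 1/(16.6) − 1/(97.84) = 0.05002, so d_i2 = 19.99 cm; m₂ = −d_i2/d_o2 = -0.2043.
m = m₁·m₂ = (+0.5670)(-0.2043) = -0.116.

m = -0.116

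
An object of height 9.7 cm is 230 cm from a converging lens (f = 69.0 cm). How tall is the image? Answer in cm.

1/d_i = 1/f − 1/d_o = 1/(69.00) − 1/(230) = 0.01014, so d_i = 98.57 cm.
m = −d_i/d_o = -0.4286.
|h_i| = |m|·h_o = 0.4286 × 9.7 = 4.16 cm. The image is real, inverted and reduced, on the far side of the lens.

4.16 cm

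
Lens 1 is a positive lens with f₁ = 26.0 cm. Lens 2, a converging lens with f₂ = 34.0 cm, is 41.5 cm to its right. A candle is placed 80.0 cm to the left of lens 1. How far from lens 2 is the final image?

Lens 1: 1/d_i1 = 1/f₁ − 1/d_o1 = 1/(26.0) − 1/(80.0) = 0.02596, so d_i1 = 38.52 cm.
The intermediate image is 38.52 cm to the right of lens 1, which is 41.5 − (38.52) = 2.980 cm to the left of lens 2, so d_o2 = +2.980 cm.
Lens 2: 1/d_i2 = 1/f₂ − 1/d_o2 = 1/(34.0) − 1/(2.980) = -0.3062, so d_i2 = -3.27 cm.
The final image is virtual, 3.27 cm to the left of lens 2 (overall magnification ≈ -0.53).

3.27 cm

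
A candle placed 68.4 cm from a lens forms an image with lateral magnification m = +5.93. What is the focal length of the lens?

f = 82.3 cm (converging)

m = −d_i/d_o ⇒ d_i = −m·d_o = −(+5.93)·(68.4) = -405.6 cm.
1/f = 1/d_o + 1/d_i = 1/(68.4) + 1/(-405.6) = 0.01215, so f = 82.3 cm.
Since f is positive, the lens is converging.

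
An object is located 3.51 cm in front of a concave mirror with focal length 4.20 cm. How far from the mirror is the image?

Mirror equation: 1/s_i = 1/f − 1/s_o = 1/(4.200) − 1/(3.51) = 0.2381 − 0.2849 = -0.04681, so s_i = -21.4 cm.
The image is virtual, upright and enlarged, behind the mirror.

21.4 cm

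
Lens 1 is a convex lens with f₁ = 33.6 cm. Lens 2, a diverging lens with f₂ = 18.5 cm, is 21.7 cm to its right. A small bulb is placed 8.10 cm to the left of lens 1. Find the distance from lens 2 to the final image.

11.8 cm

Lens 1: 1/d_i1 = 1/f₁ − 1/d_o1 = 1/(33.6) − 1/(8.10) = -0.09369, so d_i1 = -10.67 cm.
The intermediate image is 10.67 cm to the left of lens 1 (virtual), which is 21.7 − (-10.67) = 32.37 cm to the left of lens 2, so d_o2 = +32.37 cm.
Lens 2 is diverging, so f₂ = −18.5 cm.
Lens 2: 1/d_i2 = 1/f₂ − 1/d_o2 = 1/(-18.5) − 1/(32.37) = -0.08495, so d_i2 = -11.8 cm.
The final image is virtual, 11.8 cm to the left of lens 2 (overall magnification ≈ 0.48).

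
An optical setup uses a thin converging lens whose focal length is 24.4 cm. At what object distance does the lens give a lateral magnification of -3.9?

30.7 cm

m = −d_i/d_o ⇒ d_i = −m·d_o.
1/f = 1/d_o + 1/d_i = 1/d_o − 1/(m·d_o) = (1 − 1/m)/d_o, so d_o = f(1 − 1/m) = (24.40)(1 − 1/(-3.9)) = 30.7 cm.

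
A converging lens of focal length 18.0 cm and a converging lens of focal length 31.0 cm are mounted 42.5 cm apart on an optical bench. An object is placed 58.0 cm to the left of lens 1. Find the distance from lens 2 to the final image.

34.8 cm

Lens 1: 1/d_i1 = 1/f₁ − 1/d_o1 = 1/(18.0) − 1/(58.0) = 0.03831, so d_i1 = 26.10 cm.
The intermediate image is 26.10 cm to the right of lens 1, which is 42.5 − (26.10) = 16.40 cm to the left of lens 2, so d_o2 = +16.40 cm.
Lens 2: 1/d_i2 = 1/f₂ − 1/d_o2 = 1/(31.0) − 1/(16.40) = -0.02872, so d_i2 = -34.8 cm.
The final image is virtual, 34.8 cm to the left of lens 2 (overall magnification ≈ -0.96).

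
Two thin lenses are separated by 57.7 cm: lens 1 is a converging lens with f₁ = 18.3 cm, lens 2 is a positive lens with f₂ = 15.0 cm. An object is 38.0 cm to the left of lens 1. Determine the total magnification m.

m = +1.88

Lens 1: 1/d_i1 = 1/(18.3) − 1/(38.0) = 0.02833, so d_i1 = 35.30 cm; m₁ = −d_i1/d_o1 = -0.9289.
d_o2 = 57.7 − (35.30) = 22.40 cm.
Lens 2: 1/d_i2 = 1/(15.0) − 1/(22.40) = 0.02202, so d_i2 = 45.41 cm; m₂ = −d_i2/d_o2 = -2.027.
m = m₁·m₂ = (-0.9289)(-2.027) = +1.88.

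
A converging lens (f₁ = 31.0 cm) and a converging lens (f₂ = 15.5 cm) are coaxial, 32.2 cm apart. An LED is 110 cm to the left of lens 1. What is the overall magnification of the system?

m = -0.230

Lens 1: 1/d_i1 = 1/(31.0) − 1/(110) = 0.02317, so d_i1 = 43.16 cm; m₁ = −d_i1/d_o1 = -0.3924.
d_o2 = 32.2 − (43.16) = -10.96 cm (virtual object).
Lens 2: 1/d_i2 = 1/(15.5) − 1/(-10.96) = 0.1558, so d_i2 = 6.420 cm; m₂ = −d_i2/d_o2 = +0.5858.
m = m₁·m₂ = (-0.3924)(+0.5858) = -0.230.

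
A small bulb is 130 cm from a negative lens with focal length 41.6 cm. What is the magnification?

For a negative lens, f = -41.6 cm.
1/d_i = 1/f − 1/d_o = 1/(-41.60) − 1/(130) = -0.03173, so d_i = -31.52 cm.
m = −d_i/d_o = −(-31.52)/(130) = +0.242.
The image is virtual, upright and reduced, on the same side as the object.

m = +0.242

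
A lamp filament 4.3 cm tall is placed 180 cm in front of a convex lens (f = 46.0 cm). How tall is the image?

1/d_i = 1/f − 1/d_o = 1/(46.00) − 1/(180) = 0.01618, so d_i = 61.79 cm.
m = −d_i/d_o = -0.3433.
|h_i| = |m|·h_o = 0.3433 × 4.3 = 1.48 cm. The image is real, inverted and reduced, on the far side of the lens.

1.48 cm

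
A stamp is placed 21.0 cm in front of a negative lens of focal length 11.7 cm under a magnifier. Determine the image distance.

7.51 cm

For a negative lens, f = -11.7 cm.
Lens equation: 1/q = 1/f − 1/p = 1/(-11.70) − 1/(21.0) = -0.08547 − 0.04762 = -0.1331, so q = -7.51 cm.
The image is virtual, upright and reduced, on the same side as the object.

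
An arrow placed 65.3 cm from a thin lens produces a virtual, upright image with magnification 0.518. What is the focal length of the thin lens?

m = −d_i/d_o ⇒ d_i = −m·d_o = −(+0.518)·(65.3) = -33.83 cm.
1/f = 1/d_o + 1/d_i = 1/(65.3) + 1/(-33.83) = -0.01425, so f = -70.2 cm.
Since f is negative, the thin lens is diverging.

f = -70.2 cm (diverging)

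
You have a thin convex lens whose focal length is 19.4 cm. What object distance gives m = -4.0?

m = −d_i/d_o ⇒ d_i = −m·d_o.
1/f = 1/d_o + 1/d_i = 1/d_o − 1/(m·d_o) = (1 − 1/m)/d_o, so d_o = f(1 − 1/m) = (19.40)(1 − 1/(-4.0)) = 24.2 cm.

24.2 cm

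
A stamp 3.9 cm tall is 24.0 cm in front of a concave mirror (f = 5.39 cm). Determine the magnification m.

m = -0.290

1/d_i = 1/f − 1/d_o = 1/(5.390) − 1/(24.0) = 0.1439, so d_i = 6.951 cm.
m = −d_i/d_o = −(6.951)/(24.0) = -0.290.
The image is real, inverted and reduced, in front of the mirror.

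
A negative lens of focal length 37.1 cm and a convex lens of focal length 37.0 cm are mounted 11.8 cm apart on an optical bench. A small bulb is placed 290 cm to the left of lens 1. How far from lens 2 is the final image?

215 cm

Lens 1 is diverging, so f₁ = −37.1 cm.
Lens 1: 1/d_i1 = 1/f₁ − 1/d_o1 = 1/(-37.1) − 1/(290) = -0.03040, so d_i1 = -32.89 cm.
The intermediate image is 32.89 cm to the left of lens 1 (virtual), which is 11.8 − (-32.89) = 44.69 cm to the left of lens 2, so d_o2 = +44.69 cm.
Lens 2: 1/d_i2 = 1/f₂ − 1/d_o2 = 1/(37.0) − 1/(44.69) = 0.004651, so d_i2 = 215 cm.
The final image is real, 215 cm to the right of lens 2 (overall magnification ≈ -0.55).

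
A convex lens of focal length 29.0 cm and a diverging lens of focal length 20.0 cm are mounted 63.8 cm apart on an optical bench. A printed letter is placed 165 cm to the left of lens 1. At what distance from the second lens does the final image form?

11.8 cm

Lens 1: 1/d_i1 = 1/f₁ − 1/d_o1 = 1/(29.0) − 1/(165) = 0.02842, so d_i1 = 35.18 cm.
The intermediate image is 35.18 cm to the right of lens 1, which is 63.8 − (35.18) = 28.62 cm to the left of lens 2, so d_o2 = +28.62 cm.
Lens 2 is diverging, so f₂ = −20.0 cm.
Lens 2: 1/d_i2 = 1/f₂ − 1/d_o2 = 1/(-20.0) − 1/(28.62) = -0.08494, so d_i2 = -11.8 cm.
The final image is virtual, 11.8 cm to the left of lens 2 (overall magnification ≈ -0.088).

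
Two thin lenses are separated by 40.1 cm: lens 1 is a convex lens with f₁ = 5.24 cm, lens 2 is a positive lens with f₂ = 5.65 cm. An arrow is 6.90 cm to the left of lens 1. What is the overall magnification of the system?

Lens 1: 1/d_i1 = 1/(5.24) − 1/(6.90) = 0.04591, so d_i1 = 21.78 cm; m₁ = −d_i1/d_o1 = -3.157.
d_o2 = 40.1 − (21.78) = 18.32 cm.
Lens 2: 1/d_i2 = 1/(5.65) − 1/(18.32) = 0.1224, so d_i2 = 8.170 cm; m₂ = −d_i2/d_o2 = -0.4459.
m = m₁·m₂ = (-3.157)(-0.4459) = +1.41.

m = +1.41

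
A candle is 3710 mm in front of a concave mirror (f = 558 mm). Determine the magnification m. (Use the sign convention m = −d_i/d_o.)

1/d_i = 1/f − 1/d_o = 1/(558.0) − 1/(3710) = 0.001523, so d_i = 656.8 mm.
m = −d_i/d_o = −(656.8)/(3710) = -0.177.
The image is real, inverted and reduced, in front of the mirror.

m = -0.177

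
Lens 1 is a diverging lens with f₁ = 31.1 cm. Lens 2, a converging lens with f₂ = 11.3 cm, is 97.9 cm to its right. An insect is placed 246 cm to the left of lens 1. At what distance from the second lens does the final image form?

12.4 cm

Lens 1 is diverging, so f₁ = −31.1 cm.
Lens 1: 1/d_i1 = 1/f₁ − 1/d_o1 = 1/(-31.1) − 1/(246) = -0.03622, so d_i1 = -27.61 cm.
The intermediate image is 27.61 cm to the left of lens 1 (virtual), which is 97.9 − (-27.61) = 125.5 cm to the left of lens 2, so d_o2 = +125.5 cm.
Lens 2: 1/d_i2 = 1/f₂ − 1/d_o2 = 1/(11.3) − 1/(125.5) = 0.08053, so d_i2 = 12.4 cm.
The final image is real, 12.4 cm to the right of lens 2 (overall magnification ≈ -0.011).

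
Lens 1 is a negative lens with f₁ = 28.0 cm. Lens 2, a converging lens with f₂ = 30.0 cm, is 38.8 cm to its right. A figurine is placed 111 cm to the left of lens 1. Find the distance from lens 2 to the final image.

Lens 1 is diverging, so f₁ = −28.0 cm.
Lens 1: 1/d_i1 = 1/f₁ − 1/d_o1 = 1/(-28.0) − 1/(111) = -0.04472, so d_i1 = -22.36 cm.
The intermediate image is 22.36 cm to the left of lens 1 (virtual), which is 38.8 − (-22.36) = 61.16 cm to the left of lens 2, so d_o2 = +61.16 cm.
Lens 2: 1/d_i2 = 1/f₂ − 1/d_o2 = 1/(30.0) − 1/(61.16) = 0.01698, so d_i2 = 58.9 cm.
The final image is real, 58.9 cm to the right of lens 2 (overall magnification ≈ -0.19).

58.9 cm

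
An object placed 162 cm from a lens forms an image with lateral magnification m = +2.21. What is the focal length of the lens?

f = 296 cm (converging)

m = −d_i/d_o ⇒ d_i = −m·d_o = −(+2.21)·(162) = -358.0 cm.
1/f = 1/d_o + 1/d_i = 1/(162) + 1/(-358.0) = 0.003380, so f = 296 cm.
Since f is positive, the lens is converging.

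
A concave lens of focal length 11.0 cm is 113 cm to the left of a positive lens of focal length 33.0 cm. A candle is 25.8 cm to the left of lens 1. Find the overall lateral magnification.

m = -0.112

f₁ = −11.0 cm (diverging).
Lens 1: 1/d_i1 = 1/(-11.0) − 1/(25.8) = -0.1297, so d_i1 = -7.712 cm; m₁ = −d_i1/d_o1 = +0.2989.
d_o2 = 113 − (-7.712) = 120.7 cm.
Lens 2: 1/d_i2 = 1/(33.0) − 1/(120.7) = 0.02202, so d_i2 = 45.42 cm; m₂ = −d_i2/d_o2 = -0.3763.
m = m₁·m₂ = (+0.2989)(-0.3763) = -0.112.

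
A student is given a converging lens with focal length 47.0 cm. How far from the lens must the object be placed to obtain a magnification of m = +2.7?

m = −d_i/d_o ⇒ d_i = −m·d_o.
1/f = 1/d_o + 1/d_i = 1/d_o − 1/(m·d_o) = (1 − 1/m)/d_o, so d_o = f(1 − 1/m) = (47.00)(1 − 1/(+2.7)) = 29.6 cm.

29.6 cm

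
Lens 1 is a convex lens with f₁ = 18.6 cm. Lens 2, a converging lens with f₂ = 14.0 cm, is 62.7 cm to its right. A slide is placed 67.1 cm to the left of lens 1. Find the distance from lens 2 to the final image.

Lens 1: 1/d_i1 = 1/f₁ − 1/d_o1 = 1/(18.6) − 1/(67.1) = 0.03886, so d_i1 = 25.73 cm.
The intermediate image is 25.73 cm to the right of lens 1, which is 62.7 − (25.73) = 36.97 cm to the left of lens 2, so d_o2 = +36.97 cm.
Lens 2: 1/d_i2 = 1/f₂ − 1/d_o2 = 1/(14.0) − 1/(36.97) = 0.04438, so d_i2 = 22.5 cm.
The final image is real, 22.5 cm to the right of lens 2 (overall magnification ≈ 0.23).

22.5 cm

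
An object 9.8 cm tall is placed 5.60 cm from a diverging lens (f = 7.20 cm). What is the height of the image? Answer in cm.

For a diverging lens, f = -7.20 cm.
1/d_i = 1/f − 1/d_o = 1/(-7.200) − 1/(5.60) = -0.3175, so d_i = -3.150 cm.
m = −d_i/d_o = +0.5625.
|h_i| = |m|·h_o = 0.5625 × 9.8 = 5.51 cm. The image is virtual, upright and reduced, on the same side as the object.

5.51 cm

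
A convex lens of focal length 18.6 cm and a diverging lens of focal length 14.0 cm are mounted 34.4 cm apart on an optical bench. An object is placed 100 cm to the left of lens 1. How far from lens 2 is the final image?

Lens 1: 1/d_i1 = 1/f₁ − 1/d_o1 = 1/(18.6) − 1/(100) = 0.04376, so d_i1 = 22.85 cm.
The intermediate image is 22.85 cm to the right of lens 1, which is 34.4 − (22.85) = 11.55 cm to the left of lens 2, so d_o2 = +11.55 cm.
Lens 2 is diverging, so f₂ = −14.0 cm.
Lens 2: 1/d_i2 = 1/f₂ − 1/d_o2 = 1/(-14.0) − 1/(11.55) = -0.1580, so d_i2 = -6.33 cm.
The final image is virtual, 6.33 cm to the left of lens 2 (overall magnification ≈ -0.13).

6.33 cm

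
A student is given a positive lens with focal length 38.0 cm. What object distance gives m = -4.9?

45.8 cm

m = −d_i/d_o ⇒ d_i = −m·d_o.
1/f = 1/d_o + 1/d_i = 1/d_o − 1/(m·d_o) = (1 − 1/m)/d_o, so d_o = f(1 − 1/m) = (38.00)(1 − 1/(-4.9)) = 45.8 cm.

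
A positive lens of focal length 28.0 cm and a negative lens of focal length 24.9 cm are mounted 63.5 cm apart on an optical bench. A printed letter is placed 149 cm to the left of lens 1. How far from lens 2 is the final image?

Lens 1: 1/d_i1 = 1/f₁ − 1/d_o1 = 1/(28.0) − 1/(149) = 0.02900, so d_i1 = 34.48 cm.
The intermediate image is 34.48 cm to the right of lens 1, which is 63.5 − (34.48) = 29.02 cm to the left of lens 2, so d_o2 = +29.02 cm.
Lens 2 is diverging, so f₂ = −24.9 cm.
Lens 2: 1/d_i2 = 1/f₂ − 1/d_o2 = 1/(-24.9) − 1/(29.02) = -0.07462, so d_i2 = -13.4 cm.
The final image is virtual, 13.4 cm to the left of lens 2 (overall magnification ≈ -0.11).

13.4 cm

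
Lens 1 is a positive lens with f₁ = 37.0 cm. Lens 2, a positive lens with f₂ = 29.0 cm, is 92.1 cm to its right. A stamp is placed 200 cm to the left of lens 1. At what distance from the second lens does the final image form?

Lens 1: 1/d_i1 = 1/f₁ − 1/d_o1 = 1/(37.0) − 1/(200) = 0.02203, so d_i1 = 45.40 cm.
The intermediate image is 45.40 cm to the right of lens 1, which is 92.1 − (45.40) = 46.70 cm to the left of lens 2, so d_o2 = +46.70 cm.
Lens 2: 1/d_i2 = 1/f₂ − 1/d_o2 = 1/(29.0) − 1/(46.70) = 0.01307, so d_i2 = 76.5 cm.
The final image is real, 76.5 cm to the right of lens 2 (overall magnification ≈ 0.37).

76.5 cm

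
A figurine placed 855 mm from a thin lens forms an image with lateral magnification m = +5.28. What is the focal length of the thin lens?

m = −d_i/d_o ⇒ d_i = −m·d_o = −(+5.28)·(855) = -4514 mm.
1/f = 1/d_o + 1/d_i = 1/(855) + 1/(-4514) = 0.0009481, so f = 1050 mm.
Since f is positive, the thin lens is converging.

f = 1050 mm (converging)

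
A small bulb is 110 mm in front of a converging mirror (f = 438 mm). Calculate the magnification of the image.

m = +1.34

1/d_i = 1/f − 1/d_o = 1/(438.0) − 1/(110) = -0.006808, so d_i = -146.9 mm.
m = −d_i/d_o = −(-146.9)/(110) = +1.34.
The image is virtual, upright and enlarged, behind the mirror.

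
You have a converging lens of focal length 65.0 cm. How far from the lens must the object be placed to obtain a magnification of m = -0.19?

407 cm

m = −d_i/d_o ⇒ d_i = −m·d_o.
1/f = 1/d_o + 1/d_i = 1/d_o − 1/(m·d_o) = (1 − 1/m)/d_o, so d_o = f(1 − 1/m) = (65.00)(1 − 1/(-0.19)) = 407 cm.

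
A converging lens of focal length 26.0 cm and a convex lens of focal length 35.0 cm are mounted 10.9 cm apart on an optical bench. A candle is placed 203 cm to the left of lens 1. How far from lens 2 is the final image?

Lens 1: 1/d_i1 = 1/f₁ − 1/d_o1 = 1/(26.0) − 1/(203) = 0.03354, so d_i1 = 29.82 cm.
The intermediate image is 29.82 cm to the right of lens 1, which lies 18.92 cm to the right of lens 2 — a virtual object — so d_o2 = −18.92 cm.
Lens 2: 1/d_i2 = 1/f₂ − 1/d_o2 = 1/(35.0) − 1/(-18.92) = 0.08143, so d_i2 = 12.3 cm.
The final image is real, 12.3 cm to the right of lens 2 (overall magnification ≈ -0.095).

12.3 cm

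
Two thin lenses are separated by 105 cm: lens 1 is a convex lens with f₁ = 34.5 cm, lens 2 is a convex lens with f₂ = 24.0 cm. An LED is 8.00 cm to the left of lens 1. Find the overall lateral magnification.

m = -0.342

Lens 1: 1/d_i1 = 1/(34.5) − 1/(8.00) = -0.09601, so d_i1 = -10.42 cm; m₁ = −d_i1/d_o1 = +1.302.
d_o2 = 105 − (-10.42) = 115.4 cm.
Lens 2: 1/d_i2 = 1/(24.0) − 1/(115.4) = 0.03300, so d_i2 = 30.30 cm; m₂ = −d_i2/d_o2 = -0.2626.
m = m₁·m₂ = (+1.302)(-0.2626) = -0.342.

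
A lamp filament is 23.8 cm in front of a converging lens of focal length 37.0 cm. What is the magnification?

1/d_i = 1/f − 1/d_o = 1/(37.00) − 1/(23.8) = -0.01499, so d_i = -66.71 cm.
m = −d_i/d_o = −(-66.71)/(23.8) = +2.80.
The image is virtual, upright and enlarged, on the same side as the object.

m = +2.80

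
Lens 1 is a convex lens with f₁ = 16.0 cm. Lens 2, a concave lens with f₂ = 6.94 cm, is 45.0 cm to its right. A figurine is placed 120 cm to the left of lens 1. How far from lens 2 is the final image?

5.50 cm

Lens 1: 1/d_i1 = 1/f₁ − 1/d_o1 = 1/(16.0) − 1/(120) = 0.05417, so d_i1 = 18.46 cm.
The intermediate image is 18.46 cm to the right of lens 1, which is 45.0 − (18.46) = 26.54 cm to the left of lens 2, so d_o2 = +26.54 cm.
Lens 2 is diverging, so f₂ = −6.94 cm.
Lens 2: 1/d_i2 = 1/f₂ − 1/d_o2 = 1/(-6.94) − 1/(26.54) = -0.1818, so d_i2 = -5.50 cm.
The final image is virtual, 5.50 cm to the left of lens 2 (overall magnification ≈ -0.032).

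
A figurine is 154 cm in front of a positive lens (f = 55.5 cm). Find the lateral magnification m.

1/d_i = 1/f − 1/d_o = 1/(55.50) − 1/(154) = 0.01152, so d_i = 86.77 cm.
m = −d_i/d_o = −(86.77)/(154) = -0.563.
The image is real, inverted and reduced, on the far side of the lens.

m = -0.563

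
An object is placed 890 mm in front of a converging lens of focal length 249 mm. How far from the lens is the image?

346 mm

Lens equation: 1/q = 1/f − 1/p = 1/(249.0) − 1/(890) = 0.004016 − 0.001124 = 0.002892, so q = 346 mm.
The image is real, inverted and reduced, on the far side of the lens.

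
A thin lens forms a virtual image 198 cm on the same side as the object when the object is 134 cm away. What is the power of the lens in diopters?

P = +0.241 D

Virtual image ⇒ d_i = −198 cm.
1/f = 1/d_o + 1/d_i = 1/(134) + 1/(-198) = 0.002412 cm⁻¹.
f = 414.6 cm = 4.146 m, so P = 1/f = +0.241 D.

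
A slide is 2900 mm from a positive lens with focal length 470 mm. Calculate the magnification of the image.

1/d_i = 1/f − 1/d_o = 1/(470.0) − 1/(2900) = 0.001783, so d_i = 560.9 mm.
m = −d_i/d_o = −(560.9)/(2900) = -0.193.
The image is real, inverted and reduced, on the far side of the lens.

m = -0.193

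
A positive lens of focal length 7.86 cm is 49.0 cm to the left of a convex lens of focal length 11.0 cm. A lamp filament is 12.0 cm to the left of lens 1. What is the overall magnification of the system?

m = +1.37

Lens 1: 1/d_i1 = 1/(7.86) − 1/(12.0) = 0.04389, so d_i1 = 22.78 cm; m₁ = −d_i1/d_o1 = -1.898.
d_o2 = 49.0 − (22.78) = 26.22 cm.
Lens 2: 1/d_i2 = 1/(11.0) − 1/(26.22) = 0.05277, so d_i2 = 18.95 cm; m₂ = −d_i2/d_o2 = -0.7227.
m = m₁·m₂ = (-1.898)(-0.7227) = +1.37.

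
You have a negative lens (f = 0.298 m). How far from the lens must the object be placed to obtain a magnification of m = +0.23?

For a negative lens, f = -0.298 m.
m = −d_i/d_o ⇒ d_i = −m·d_o.
1/f = 1/d_o + 1/d_i = 1/d_o − 1/(m·d_o) = (1 − 1/m)/d_o, so d_o = f(1 − 1/m) = (-0.2980)(1 − 1/(+0.23)) = 0.998 m.

0.998 m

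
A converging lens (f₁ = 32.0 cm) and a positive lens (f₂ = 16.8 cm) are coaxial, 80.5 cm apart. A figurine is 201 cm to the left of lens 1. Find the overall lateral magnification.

Lens 1: 1/d_i1 = 1/(32.0) − 1/(201) = 0.02627, so d_i1 = 38.06 cm; m₁ = −d_i1/d_o1 = -0.1894.
d_o2 = 80.5 − (38.06) = 42.44 cm.
Lens 2: 1/d_i2 = 1/(16.8) − 1/(42.44) = 0.03596, so d_i2 = 27.81 cm; m₂ = −d_i2/d_o2 = -0.6552.
m = m₁·m₂ = (-0.1894)(-0.6552) = +0.124.

m = +0.124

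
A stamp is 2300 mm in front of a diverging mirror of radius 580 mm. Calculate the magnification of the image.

f = R/2 = 580/2 = 290.0 mm; for a diverging mirror, f = -290.0 mm.
1/d_i = 1/f − 1/d_o = 1/(-290.0) − 1/(2300) = -0.003883, so d_i = -257.5 mm.
m = −d_i/d_o = −(-257.5)/(2300) = +0.112.
The image is virtual, upright and reduced, behind the mirror.

m = +0.112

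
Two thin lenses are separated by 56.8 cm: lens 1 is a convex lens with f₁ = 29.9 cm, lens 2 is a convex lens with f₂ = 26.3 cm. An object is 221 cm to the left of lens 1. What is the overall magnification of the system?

m = -1.01

Lens 1: 1/d_i1 = 1/(29.9) − 1/(221) = 0.02892, so d_i1 = 34.58 cm; m₁ = −d_i1/d_o1 = -0.1565.
d_o2 = 56.8 − (34.58) = 22.22 cm.
Lens 2: 1/d_i2 = 1/(26.3) − 1/(22.22) = -0.006982, so d_i2 = -143.2 cm; m₂ = −d_i2/d_o2 = +6.446.
m = m₁·m₂ = (-0.1565)(+6.446) = -1.01.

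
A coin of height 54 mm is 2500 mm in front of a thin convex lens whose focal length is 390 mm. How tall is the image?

1/d_i = 1/f − 1/d_o = 1/(390.0) − 1/(2500) = 0.002164, so d_i = 462.1 mm.
m = −d_i/d_o = -0.1848.
|h_i| = |m|·h_o = 0.1848 × 54 = 9.98 mm. The image is real, inverted and reduced, on the far side of the lens.

9.98 mm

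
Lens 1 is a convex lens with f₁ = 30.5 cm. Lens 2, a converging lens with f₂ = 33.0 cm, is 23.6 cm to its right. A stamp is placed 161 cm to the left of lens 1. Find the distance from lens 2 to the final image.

Lens 1: 1/d_i1 = 1/f₁ − 1/d_o1 = 1/(30.5) − 1/(161) = 0.02658, so d_i1 = 37.63 cm.
The intermediate image is 37.63 cm to the right of lens 1, which lies 14.03 cm to the right of lens 2 — a virtual object — so d_o2 = −14.03 cm.
Lens 2: 1/d_i2 = 1/f₂ − 1/d_o2 = 1/(33.0) − 1/(-14.03) = 0.1016, so d_i2 = 9.84 cm.
The final image is real, 9.84 cm to the right of lens 2 (overall magnification ≈ -0.16).

9.84 cm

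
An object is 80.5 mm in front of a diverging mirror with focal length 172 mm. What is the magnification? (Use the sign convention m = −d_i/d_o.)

For a diverging mirror, f = -172 mm.
1/d_i = 1/f − 1/d_o = 1/(-172.0) − 1/(80.5) = -0.01824, so d_i = -54.84 mm.
m = −d_i/d_o = −(-54.84)/(80.5) = +0.681.
The image is virtual, upright and reduced, behind the mirror.

m = +0.681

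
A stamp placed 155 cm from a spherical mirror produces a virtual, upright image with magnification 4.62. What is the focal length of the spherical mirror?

f = 198 cm (concave)

m = −d_i/d_o ⇒ d_i = −m·d_o = −(+4.62)·(155) = -716.1 cm.
1/f = 1/d_o + 1/d_i = 1/(155) + 1/(-716.1) = 0.005055, so f = 198 cm.
Since f is positive, the spherical mirror is concave.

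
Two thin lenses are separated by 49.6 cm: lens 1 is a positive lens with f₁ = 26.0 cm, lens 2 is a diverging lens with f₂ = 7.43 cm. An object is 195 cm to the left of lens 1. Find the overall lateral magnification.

m = -0.0423

Lens 1: 1/d_i1 = 1/(26.0) − 1/(195) = 0.03333, so d_i1 = 30.00 cm; m₁ = −d_i1/d_o1 = -0.1538.
d_o2 = 49.6 − (30.00) = 19.60 cm.
f₂ = −7.43 cm (diverging).
Lens 2: 1/d_i2 = 1/(-7.43) − 1/(19.60) = -0.1856, so d_i2 = -5.388 cm; m₂ = −d_i2/d_o2 = +0.2749.
m = m₁·m₂ = (-0.1538)(+0.2749) = -0.0423.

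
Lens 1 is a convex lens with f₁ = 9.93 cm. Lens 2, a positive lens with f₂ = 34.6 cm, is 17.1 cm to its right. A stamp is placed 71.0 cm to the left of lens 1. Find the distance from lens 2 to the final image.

Lens 1: 1/d_i1 = 1/f₁ − 1/d_o1 = 1/(9.93) − 1/(71.0) = 0.08662, so d_i1 = 11.54 cm.
The intermediate image is 11.54 cm to the right of lens 1, which is 17.1 − (11.54) = 5.560 cm to the left of lens 2, so d_o2 = +5.560 cm.
Lens 2: 1/d_i2 = 1/f₂ − 1/d_o2 = 1/(34.6) − 1/(5.560) = -0.1510, so d_i2 = -6.62 cm.
The final image is virtual, 6.62 cm to the left of lens 2 (overall magnification ≈ -0.19).

6.62 cm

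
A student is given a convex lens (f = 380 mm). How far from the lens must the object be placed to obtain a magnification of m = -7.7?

m = −d_i/d_o ⇒ d_i = −m·d_o.
1/f = 1/d_o + 1/d_i = 1/d_o − 1/(m·d_o) = (1 − 1/m)/d_o, so d_o = f(1 − 1/m) = (380.0)(1 − 1/(-7.7)) = 429 mm.

429 mm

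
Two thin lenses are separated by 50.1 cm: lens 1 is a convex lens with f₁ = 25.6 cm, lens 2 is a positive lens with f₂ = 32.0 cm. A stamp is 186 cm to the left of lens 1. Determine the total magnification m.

m = -0.441

Lens 1: 1/d_i1 = 1/(25.6) − 1/(186) = 0.03369, so d_i1 = 29.69 cm; m₁ = −d_i1/d_o1 = -0.1596.
d_o2 = 50.1 − (29.69) = 20.41 cm.
Lens 2: 1/d_i2 = 1/(32.0) − 1/(20.41) = -0.01775, so d_i2 = -56.35 cm; m₂ = −d_i2/d_o2 = +2.761.
m = m₁·m₂ = (-0.1596)(+2.761) = -0.441.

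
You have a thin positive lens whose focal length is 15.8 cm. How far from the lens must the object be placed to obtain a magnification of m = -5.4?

18.7 cm

m = −d_i/d_o ⇒ d_i = −m·d_o.
1/f = 1/d_o + 1/d_i = 1/d_o − 1/(m·d_o) = (1 − 1/m)/d_o, so d_o = f(1 − 1/m) = (15.80)(1 − 1/(-5.4)) = 18.7 cm.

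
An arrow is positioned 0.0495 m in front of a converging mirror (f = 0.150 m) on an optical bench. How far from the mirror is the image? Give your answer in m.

0.0739 m

Mirror equation: 1/d_i = 1/f − 1/d_o = 1/(0.1500) − 1/(0.0495) = 6.667 − 20.20 = -13.54, so d_i = -0.0739 m.
The image is virtual, upright and enlarged, behind the mirror.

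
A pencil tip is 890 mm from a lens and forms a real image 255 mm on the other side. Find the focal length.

Real image ⇒ d_i = +255 mm.
1/f = 1/d_o + 1/d_i = 1/(890) + 1/(255) = 0.005045, so f = 198 mm.
Since f is positive, the lens is converging.

f = 198 mm (converging)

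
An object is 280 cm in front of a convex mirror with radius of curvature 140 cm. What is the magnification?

m = +0.200

f = R/2 = 140/2 = 70.00 cm; for a convex mirror, f = -70.00 cm.
1/d_i = 1/f − 1/d_o = 1/(-70.00) − 1/(280) = -0.01786, so d_i = -56.00 cm.
m = −d_i/d_o = −(-56.00)/(280) = +0.200.
The image is virtual, upright and reduced, behind the mirror.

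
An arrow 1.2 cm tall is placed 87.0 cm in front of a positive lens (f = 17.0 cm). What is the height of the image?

1/d_i = 1/f − 1/d_o = 1/(17.00) − 1/(87.0) = 0.04733, so d_i = 21.13 cm.
m = −d_i/d_o = -0.2429.
|h_i| = |m|·h_o = 0.2429 × 1.2 = 0.291 cm. The image is real, inverted and reduced, on the far side of the lens.

0.291 cm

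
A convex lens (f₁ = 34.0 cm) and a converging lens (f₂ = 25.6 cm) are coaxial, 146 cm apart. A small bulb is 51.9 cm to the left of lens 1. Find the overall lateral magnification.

m = +2.23

Lens 1: 1/d_i1 = 1/(34.0) − 1/(51.9) = 0.01014, so d_i1 = 98.58 cm; m₁ = −d_i1/d_o1 = -1.899.
d_o2 = 146 − (98.58) = 47.42 cm.
Lens 2: 1/d_i2 = 1/(25.6) − 1/(47.42) = 0.01797, so d_i2 = 55.63 cm; m₂ = −d_i2/d_o2 = -1.173.
m = m₁·m₂ = (-1.899)(-1.173) = +2.23.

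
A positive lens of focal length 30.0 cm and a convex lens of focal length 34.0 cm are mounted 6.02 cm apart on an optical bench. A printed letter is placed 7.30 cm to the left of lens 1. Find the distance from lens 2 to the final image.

Lens 1: 1/d_i1 = 1/f₁ − 1/d_o1 = 1/(30.0) − 1/(7.30) = -0.1037, so d_i1 = -9.648 cm.
The intermediate image is 9.648 cm to the left of lens 1 (virtual), which is 6.02 − (-9.648) = 15.67 cm to the left of lens 2, so d_o2 = +15.67 cm.
Lens 2: 1/d_i2 = 1/f₂ − 1/d_o2 = 1/(34.0) − 1/(15.67) = -0.03440, so d_i2 = -29.1 cm.
The final image is virtual, 29.1 cm to the left of lens 2 (overall magnification ≈ 2.5).

29.1 cm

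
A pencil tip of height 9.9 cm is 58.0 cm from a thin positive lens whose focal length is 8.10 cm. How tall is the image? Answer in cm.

1.61 cm

1/d_i = 1/f − 1/d_o = 1/(8.100) − 1/(58.0) = 0.1062, so d_i = 9.415 cm.
m = −d_i/d_o = -0.1623.
|h_i| = |m|·h_o = 0.1623 × 9.9 = 1.61 cm. The image is real, inverted and reduced, on the far side of the lens.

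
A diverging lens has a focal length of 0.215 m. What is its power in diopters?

P = -4.65 D

For a diverging lens, f = −0.215 m.
P = 1/f = 1/(-0.215 m) = -4.65 D.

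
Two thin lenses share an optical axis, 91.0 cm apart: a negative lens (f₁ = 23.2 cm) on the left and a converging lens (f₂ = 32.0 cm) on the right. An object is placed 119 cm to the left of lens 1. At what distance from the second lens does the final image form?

Lens 1 is diverging, so f₁ = −23.2 cm.
Lens 1: 1/d_i1 = 1/f₁ − 1/d_o1 = 1/(-23.2) − 1/(119) = -0.05151, so d_i1 = -19.41 cm.
The intermediate image is 19.41 cm to the left of lens 1 (virtual), which is 91.0 − (-19.41) = 110.4 cm to the left of lens 2, so d_o2 = +110.4 cm.
Lens 2: 1/d_i2 = 1/f₂ − 1/d_o2 = 1/(32.0) − 1/(110.4) = 0.02219, so d_i2 = 45.1 cm.
The final image is real, 45.1 cm to the right of lens 2 (overall magnification ≈ -0.067).

45.1 cm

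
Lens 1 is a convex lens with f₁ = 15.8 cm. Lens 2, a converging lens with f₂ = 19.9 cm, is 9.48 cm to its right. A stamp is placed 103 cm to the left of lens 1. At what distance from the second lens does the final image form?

Lens 1: 1/d_i1 = 1/f₁ − 1/d_o1 = 1/(15.8) − 1/(103) = 0.05358, so d_i1 = 18.66 cm.
The intermediate image is 18.66 cm to the right of lens 1, which lies 9.180 cm to the right of lens 2 — a virtual object — so d_o2 = −9.180 cm.
Lens 2: 1/d_i2 = 1/f₂ − 1/d_o2 = 1/(19.9) − 1/(-9.180) = 0.1592, so d_i2 = 6.28 cm.
The final image is real, 6.28 cm to the right of lens 2 (overall magnification ≈ -0.12).

6.28 cm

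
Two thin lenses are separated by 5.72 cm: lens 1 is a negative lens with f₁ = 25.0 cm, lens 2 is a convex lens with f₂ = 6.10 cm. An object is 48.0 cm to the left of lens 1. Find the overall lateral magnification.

f₁ = −25.0 cm (diverging).
Lens 1: 1/d_i1 = 1/(-25.0) − 1/(48.0) = -0.06083, so d_i1 = -16.44 cm; m₁ = −d_i1/d_o1 = +0.3425.
d_o2 = 5.72 − (-16.44) = 22.16 cm.
Lens 2: 1/d_i2 = 1/(6.10) − 1/(22.16) = 0.1188, so d_i2 = 8.417 cm; m₂ = −d_i2/d_o2 = -0.3798.
m = m₁·m₂ = (+0.3425)(-0.3798) = -0.130.

m = -0.130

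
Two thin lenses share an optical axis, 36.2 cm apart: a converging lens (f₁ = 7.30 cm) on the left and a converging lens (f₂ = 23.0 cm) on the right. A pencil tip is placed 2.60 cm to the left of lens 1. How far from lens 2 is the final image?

53.7 cm

Lens 1: 1/d_i1 = 1/f₁ − 1/d_o1 = 1/(7.30) − 1/(2.60) = -0.2476, so d_i1 = -4.038 cm.
The intermediate image is 4.038 cm to the left of lens 1 (virtual), which is 36.2 − (-4.038) = 40.24 cm to the left of lens 2, so d_o2 = +40.24 cm.
Lens 2: 1/d_i2 = 1/f₂ − 1/d_o2 = 1/(23.0) − 1/(40.24) = 0.01863, so d_i2 = 53.7 cm.
The final image is real, 53.7 cm to the right of lens 2 (overall magnification ≈ -2.1).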